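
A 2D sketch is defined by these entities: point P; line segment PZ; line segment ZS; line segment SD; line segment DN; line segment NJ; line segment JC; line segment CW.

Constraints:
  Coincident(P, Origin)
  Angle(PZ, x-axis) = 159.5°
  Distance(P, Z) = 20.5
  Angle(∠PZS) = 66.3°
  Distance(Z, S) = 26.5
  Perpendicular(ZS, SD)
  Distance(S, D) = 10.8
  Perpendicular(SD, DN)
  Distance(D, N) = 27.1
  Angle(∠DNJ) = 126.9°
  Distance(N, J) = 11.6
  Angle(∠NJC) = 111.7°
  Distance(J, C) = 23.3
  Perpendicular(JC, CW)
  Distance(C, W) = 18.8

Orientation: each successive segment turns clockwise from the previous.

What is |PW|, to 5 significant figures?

30.013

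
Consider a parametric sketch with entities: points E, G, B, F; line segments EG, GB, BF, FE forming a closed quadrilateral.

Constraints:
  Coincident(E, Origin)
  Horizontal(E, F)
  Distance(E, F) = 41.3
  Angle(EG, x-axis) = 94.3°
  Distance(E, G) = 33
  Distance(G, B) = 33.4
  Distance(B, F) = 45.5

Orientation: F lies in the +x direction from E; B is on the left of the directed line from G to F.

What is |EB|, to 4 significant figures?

52.61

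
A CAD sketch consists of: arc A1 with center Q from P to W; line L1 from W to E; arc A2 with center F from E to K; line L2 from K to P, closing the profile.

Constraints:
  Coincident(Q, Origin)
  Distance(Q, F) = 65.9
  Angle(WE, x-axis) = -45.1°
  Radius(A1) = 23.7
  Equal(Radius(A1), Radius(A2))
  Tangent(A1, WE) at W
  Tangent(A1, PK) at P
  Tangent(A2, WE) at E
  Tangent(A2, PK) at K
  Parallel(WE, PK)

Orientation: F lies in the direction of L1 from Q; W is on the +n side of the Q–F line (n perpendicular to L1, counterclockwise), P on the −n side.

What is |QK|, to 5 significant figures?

70.032

The slot axis is L1's direction at -45.1°, so u = (cos -45.1°, sin -45.1°) = (0.70587, -0.70834) and n = (−sin -45.1°, cos -45.1°) = (0.70834, 0.70587). Q is at the origin and F lies 65.9 along u from Q, so F = 65.9·u = (46.517, -46.680). Tangency of A1 to both parallel lines with radius 23.7 puts W and P at Q ± 23.7·n: W = (16.788, 16.729), P = (-16.788, -16.729). Equal radii place E and K the same way about F: E = F + 23.7·n = (63.305, -29.950), K = F − 23.7·n = (29.729, -63.409). Then |QK| = |K − Q| = 70.032.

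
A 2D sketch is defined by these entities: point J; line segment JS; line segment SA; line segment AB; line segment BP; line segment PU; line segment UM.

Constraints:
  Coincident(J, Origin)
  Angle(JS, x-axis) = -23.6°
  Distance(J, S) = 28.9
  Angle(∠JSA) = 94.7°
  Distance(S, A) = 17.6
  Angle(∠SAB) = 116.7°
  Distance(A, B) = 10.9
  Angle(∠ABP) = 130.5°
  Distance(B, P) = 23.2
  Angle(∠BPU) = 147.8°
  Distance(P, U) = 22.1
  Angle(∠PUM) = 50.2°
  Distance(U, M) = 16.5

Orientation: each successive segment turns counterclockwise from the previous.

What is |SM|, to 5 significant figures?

27.547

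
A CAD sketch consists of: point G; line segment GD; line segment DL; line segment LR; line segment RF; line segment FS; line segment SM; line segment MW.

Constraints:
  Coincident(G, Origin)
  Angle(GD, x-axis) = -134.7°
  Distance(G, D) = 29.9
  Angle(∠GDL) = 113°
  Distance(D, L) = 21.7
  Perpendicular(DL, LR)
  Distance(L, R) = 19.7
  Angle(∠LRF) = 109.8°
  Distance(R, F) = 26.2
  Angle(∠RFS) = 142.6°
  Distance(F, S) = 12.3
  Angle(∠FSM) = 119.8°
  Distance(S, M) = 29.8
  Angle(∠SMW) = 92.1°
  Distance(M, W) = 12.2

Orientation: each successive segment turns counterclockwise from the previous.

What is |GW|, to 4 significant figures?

34.90

∠FSM = 119.8° gives SM at -169.9° from the x-axis; with |SM| = 29.8, M = (-32.94, -3.469). ∠SMW = 92.1° gives MW at -82.00° from the x-axis; with |MW| = 12.2, W = (-31.24, -15.55). Then |GW| = |W − G| = 34.90.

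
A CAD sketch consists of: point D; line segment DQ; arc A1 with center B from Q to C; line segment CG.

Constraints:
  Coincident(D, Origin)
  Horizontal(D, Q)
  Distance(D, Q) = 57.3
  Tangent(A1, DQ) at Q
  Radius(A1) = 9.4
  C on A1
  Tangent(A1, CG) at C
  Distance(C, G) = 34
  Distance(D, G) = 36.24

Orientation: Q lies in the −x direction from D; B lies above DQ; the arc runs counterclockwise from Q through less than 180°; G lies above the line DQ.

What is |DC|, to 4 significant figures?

51.02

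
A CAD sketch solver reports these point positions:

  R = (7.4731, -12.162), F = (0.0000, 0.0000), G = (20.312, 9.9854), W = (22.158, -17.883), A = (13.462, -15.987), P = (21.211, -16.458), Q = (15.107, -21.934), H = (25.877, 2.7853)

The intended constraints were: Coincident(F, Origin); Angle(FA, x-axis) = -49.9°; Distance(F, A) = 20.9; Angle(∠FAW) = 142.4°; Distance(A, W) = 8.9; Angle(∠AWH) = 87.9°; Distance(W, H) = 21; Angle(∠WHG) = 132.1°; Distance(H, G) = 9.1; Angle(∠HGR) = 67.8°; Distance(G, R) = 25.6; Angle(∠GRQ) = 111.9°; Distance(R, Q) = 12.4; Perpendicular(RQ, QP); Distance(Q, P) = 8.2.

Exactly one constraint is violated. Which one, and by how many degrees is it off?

Perpendicular(RQ, QP) — off by 3.90°.

F = (0.00, 0.00) ✓; FA at -49.90° ✓; |FA| = 20.90 ✓; ∠FAW = 142.4° ✓; |AW| = 8.900 ✓; ∠AWH = 87.90° ✓; |WH| = 21.00 ✓; ∠WHG = 132.1° ✓; |HG| = 9.100 ✓; ∠HGR = 67.80° ✓; |GR| = 25.60 ✓; ∠GRQ = 111.9° ✓; |RQ| = 12.40 ✓; ∠(RQ, QP) = 93.90° ✗; |QP| = 8.200 ✓.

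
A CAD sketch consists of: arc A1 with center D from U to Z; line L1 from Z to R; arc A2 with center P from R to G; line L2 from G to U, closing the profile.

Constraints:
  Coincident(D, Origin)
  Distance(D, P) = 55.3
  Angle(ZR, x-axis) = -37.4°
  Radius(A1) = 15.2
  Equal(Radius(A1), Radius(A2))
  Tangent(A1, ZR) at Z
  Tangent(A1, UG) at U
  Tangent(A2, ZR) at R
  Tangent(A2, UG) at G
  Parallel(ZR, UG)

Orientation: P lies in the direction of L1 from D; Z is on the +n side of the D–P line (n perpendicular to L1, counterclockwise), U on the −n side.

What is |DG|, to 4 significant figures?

57.35

The slot axis is L1's direction at -37.4°, so u = (cos -37.4°, sin -37.4°) = (0.7944, -0.6074) and n = (−sin -37.4°, cos -37.4°) = (0.6074, 0.7944). D is at the origin and P lies 55.3 along u from D, so P = 55.3·u = (43.93, -33.59). Tangency of A1 to both parallel lines with radius 15.2 puts Z and U at D ± 15.2·n: Z = (9.232, 12.08), U = (-9.232, -12.08). Equal radii place R and G the same way about P: R = P + 15.2·n = (53.16, -21.51), G = P − 15.2·n = (34.70, -45.66). Then |DG| = |G − D| = 57.35.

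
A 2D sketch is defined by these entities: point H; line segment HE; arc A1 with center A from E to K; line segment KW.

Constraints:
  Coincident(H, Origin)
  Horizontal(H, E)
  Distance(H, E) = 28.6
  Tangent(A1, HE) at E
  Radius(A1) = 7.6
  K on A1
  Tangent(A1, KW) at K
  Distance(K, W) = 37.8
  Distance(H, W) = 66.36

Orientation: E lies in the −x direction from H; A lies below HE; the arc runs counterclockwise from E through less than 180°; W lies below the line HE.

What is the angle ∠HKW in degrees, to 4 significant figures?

132.2°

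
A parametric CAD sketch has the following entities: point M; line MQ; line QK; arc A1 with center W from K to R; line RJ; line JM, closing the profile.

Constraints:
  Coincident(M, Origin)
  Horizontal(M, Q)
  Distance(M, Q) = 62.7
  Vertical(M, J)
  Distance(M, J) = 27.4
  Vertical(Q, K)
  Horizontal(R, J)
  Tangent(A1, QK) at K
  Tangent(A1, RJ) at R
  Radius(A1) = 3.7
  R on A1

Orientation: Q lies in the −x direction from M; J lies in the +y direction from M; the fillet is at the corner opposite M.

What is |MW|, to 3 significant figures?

63.6

M is at the origin; M and Q share the same y with |MQ| = 62.7 and Q on the −x side, so Q = (-62.7, 0.00). M and J share the same x with |MJ| = 27.4 and J on the +y side, so J = (0.00, 27.4). The virtual corner opposite M is at (-62.7, 27.4). Since A1 is tangent to QK there, WK ⟂ QK and the tangent condition forces WR to be normal to RJ, with radius 3.7, so the center W sits 3.7 in from both sides at W = (-59.0, 23.7). Then |MW| = |W − M| = 63.6.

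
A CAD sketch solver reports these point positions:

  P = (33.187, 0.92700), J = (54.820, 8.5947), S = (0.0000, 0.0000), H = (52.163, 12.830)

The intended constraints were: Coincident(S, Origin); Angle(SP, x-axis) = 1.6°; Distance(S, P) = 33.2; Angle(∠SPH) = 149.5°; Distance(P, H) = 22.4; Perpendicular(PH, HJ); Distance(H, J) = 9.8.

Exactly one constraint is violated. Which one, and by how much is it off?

Distance(H, J) = 9.8 — off by 4.80.

S = (0.00, 0.00) ✓; SP at 1.600° ✓; |SP| = 33.20 ✓; ∠SPH = 149.5° ✓; |PH| = 22.40 ✓; ∠(PH, HJ) = 90.00° ✓; |HJ| = 5.000 ✗.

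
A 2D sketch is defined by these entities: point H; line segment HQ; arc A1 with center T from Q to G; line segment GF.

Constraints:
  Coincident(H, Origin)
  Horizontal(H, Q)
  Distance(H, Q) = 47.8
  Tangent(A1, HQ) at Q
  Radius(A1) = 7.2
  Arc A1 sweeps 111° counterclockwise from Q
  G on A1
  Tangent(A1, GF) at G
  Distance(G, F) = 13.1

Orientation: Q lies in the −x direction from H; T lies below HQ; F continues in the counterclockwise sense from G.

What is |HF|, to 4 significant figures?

54.47

On A1, Q sits at bearing 90° from T; a 111° counterclockwise sweep puts G at bearing 201°, so G = T + 7.2·(cos 201°, sin 201°) = (-54.52, -9.780). A1 meets GF tangentially, so TG is at right angles to GF, so GF runs along (−sin 201°, cos 201°); with |GF| = 13.1, F = (-49.83, -22.01). Then |HF| = |F − H| = 54.47.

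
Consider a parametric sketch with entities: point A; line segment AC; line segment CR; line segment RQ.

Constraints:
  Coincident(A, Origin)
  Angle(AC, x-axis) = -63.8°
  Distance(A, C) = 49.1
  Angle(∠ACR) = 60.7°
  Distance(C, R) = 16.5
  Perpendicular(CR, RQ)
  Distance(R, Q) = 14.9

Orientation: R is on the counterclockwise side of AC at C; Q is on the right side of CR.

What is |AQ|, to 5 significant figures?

58.208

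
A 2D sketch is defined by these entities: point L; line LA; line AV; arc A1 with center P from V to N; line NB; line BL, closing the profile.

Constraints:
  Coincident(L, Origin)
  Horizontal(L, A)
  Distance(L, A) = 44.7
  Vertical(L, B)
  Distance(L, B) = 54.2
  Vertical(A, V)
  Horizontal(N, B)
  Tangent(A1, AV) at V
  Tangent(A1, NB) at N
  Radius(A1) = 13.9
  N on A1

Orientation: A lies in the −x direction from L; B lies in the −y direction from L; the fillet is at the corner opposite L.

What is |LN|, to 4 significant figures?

62.34

The virtual corner opposite L is at (-44.70, -54.20). Tangency of A1 to AV means the radius PV is perpendicular to AV and the tangent condition forces PN to be normal to NB, with radius 13.9, so the center P sits 13.9 in from both sides at P = (-30.80, -40.30). That places the tangent points at V = (-44.70, -40.30) on AV and N = (-30.80, -54.20) on NB. Then |LN| = |N − L| = 62.34.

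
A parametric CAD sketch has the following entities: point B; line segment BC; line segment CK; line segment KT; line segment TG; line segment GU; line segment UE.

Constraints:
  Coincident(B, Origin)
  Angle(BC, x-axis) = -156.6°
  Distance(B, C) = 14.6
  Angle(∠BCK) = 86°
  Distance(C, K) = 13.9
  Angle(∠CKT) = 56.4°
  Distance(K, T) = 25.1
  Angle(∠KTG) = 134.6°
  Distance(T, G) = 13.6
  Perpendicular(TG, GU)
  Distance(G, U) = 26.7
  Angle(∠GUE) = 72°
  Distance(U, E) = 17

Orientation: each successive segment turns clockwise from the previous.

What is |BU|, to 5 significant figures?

26.015

∠KTG = 134.6° gives TG at -59.600° from the x-axis; with |TG| = 13.6, G = (13.199, -10.575). TG is perpendicular to GU, so GU runs at -149.60°; with |GU| = 26.7, U = (-9.8302, -24.086). Then |BU| = |U − B| = 26.015.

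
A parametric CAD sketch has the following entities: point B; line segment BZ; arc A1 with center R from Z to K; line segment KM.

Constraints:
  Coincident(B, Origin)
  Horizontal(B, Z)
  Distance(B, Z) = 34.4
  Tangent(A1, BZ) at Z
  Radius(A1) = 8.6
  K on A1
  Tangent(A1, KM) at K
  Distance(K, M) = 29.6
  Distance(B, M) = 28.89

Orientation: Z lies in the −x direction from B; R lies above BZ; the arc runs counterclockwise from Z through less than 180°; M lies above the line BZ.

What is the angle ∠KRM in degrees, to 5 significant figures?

73.799°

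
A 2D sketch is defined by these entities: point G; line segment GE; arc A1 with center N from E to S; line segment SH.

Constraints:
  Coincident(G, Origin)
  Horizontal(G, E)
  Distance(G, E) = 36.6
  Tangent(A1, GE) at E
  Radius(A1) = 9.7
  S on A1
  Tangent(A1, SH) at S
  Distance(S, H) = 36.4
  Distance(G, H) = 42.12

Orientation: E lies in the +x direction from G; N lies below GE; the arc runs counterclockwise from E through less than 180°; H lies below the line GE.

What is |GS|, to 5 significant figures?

28.269

Checks: G.y = 0.00, E.y = 0.00 ✓; |NS| = 9.700 ✓; ∠(NS, SH) = 90.00° ✓; |SH| = 36.40 ✓; |GH| = 42.12 ✓.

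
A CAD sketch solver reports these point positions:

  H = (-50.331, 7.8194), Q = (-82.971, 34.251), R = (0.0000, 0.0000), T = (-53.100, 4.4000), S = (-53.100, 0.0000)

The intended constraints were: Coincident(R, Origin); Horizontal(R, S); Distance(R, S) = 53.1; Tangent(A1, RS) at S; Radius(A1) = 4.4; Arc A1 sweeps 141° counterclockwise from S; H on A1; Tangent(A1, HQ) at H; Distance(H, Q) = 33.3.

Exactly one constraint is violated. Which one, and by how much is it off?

Distance(H, Q) = 33.3 — off by 8.70.

R = (0.00, 0.00) ✓; R.y = 0.00, S.y = 0.00 ✓; |RS| = 53.10 ✓; ∠(TS, SR) = 90.00° ✓; |TS| = 4.400 ✓; bearing(T→H) − bearing(T→S) = 141.0° ✓; |TH| = 4.400 ✓; ∠(TH, HQ) = 90.00° ✓; |HQ| = 42.00 ✗.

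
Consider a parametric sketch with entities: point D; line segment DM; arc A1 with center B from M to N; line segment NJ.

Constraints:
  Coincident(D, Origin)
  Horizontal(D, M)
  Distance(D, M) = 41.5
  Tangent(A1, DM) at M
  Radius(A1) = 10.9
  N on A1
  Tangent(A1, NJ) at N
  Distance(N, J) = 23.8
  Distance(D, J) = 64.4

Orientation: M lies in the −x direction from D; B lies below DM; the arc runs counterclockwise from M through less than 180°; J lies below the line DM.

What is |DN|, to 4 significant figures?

53.19

D is at the origin; D and M share the same y with |DM| = 41.5 and M on the −x side, so M = (-41.50, 0.000). Since A1 is tangent to DM there, BM ⟂ DM, so B = M + (0, -10.9) = (-41.50, -10.90). Since BN ⟂ NJ (tangency), |BJ| = √(10.9² + 23.8²) = 26.18 regardless of where N sits on A1. So J lies on both circle(D, 64.4) and circle(B, 26.18); the below-DM intersection is J = (-55.17, -33.23). N is the foot of the tangent from J: N = (-52.32, -9.597).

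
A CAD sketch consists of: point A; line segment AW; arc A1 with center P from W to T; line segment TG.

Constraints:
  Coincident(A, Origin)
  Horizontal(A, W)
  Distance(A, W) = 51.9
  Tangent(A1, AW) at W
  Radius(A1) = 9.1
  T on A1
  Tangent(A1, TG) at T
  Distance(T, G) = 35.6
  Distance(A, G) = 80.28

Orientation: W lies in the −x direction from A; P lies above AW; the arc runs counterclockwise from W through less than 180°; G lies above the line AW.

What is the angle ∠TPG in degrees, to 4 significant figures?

75.66°

Checks: ∠(PW, WA) = 90.00° ✓; |PT| = 9.100 ✓; ∠(PT, TG) = 90.00° ✓; |TG| = 35.60 ✓; |AG| = 80.28 ✓.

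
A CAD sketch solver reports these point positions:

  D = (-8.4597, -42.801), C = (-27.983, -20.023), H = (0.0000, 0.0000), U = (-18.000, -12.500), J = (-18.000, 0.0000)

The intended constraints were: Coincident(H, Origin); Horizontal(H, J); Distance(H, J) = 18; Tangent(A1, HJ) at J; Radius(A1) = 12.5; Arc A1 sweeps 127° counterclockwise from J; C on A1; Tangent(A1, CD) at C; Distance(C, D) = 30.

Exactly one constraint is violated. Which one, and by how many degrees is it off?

Tangent(A1, CD) at C — off by 3.60°.

H = (0.00, 0.00) ✓; H.y = 0.00, J.y = 0.00 ✓; |HJ| = 18.00 ✓; ∠(UJ, JH) = 90.00° ✓; |UJ| = 12.50 ✓; bearing(U→C) − bearing(U→J) = 127.0° ✓; |UC| = 12.50 ✓; ∠(UC, CD) = 86.40° ✗; |CD| = 30.00 ✓.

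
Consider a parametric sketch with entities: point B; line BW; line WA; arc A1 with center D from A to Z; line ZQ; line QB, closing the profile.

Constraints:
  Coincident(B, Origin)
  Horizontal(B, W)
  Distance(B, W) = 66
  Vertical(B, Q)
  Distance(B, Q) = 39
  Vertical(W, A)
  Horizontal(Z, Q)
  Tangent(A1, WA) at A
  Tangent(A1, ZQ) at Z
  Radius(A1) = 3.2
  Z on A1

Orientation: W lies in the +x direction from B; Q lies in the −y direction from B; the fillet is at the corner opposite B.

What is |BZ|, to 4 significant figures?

73.92

The virtual corner opposite B is at (66.00, -39.00). A1 meets WA tangentially, so DA is at right angles to WA and A1 meets ZQ tangentially, so DZ is at right angles to ZQ, with radius 3.2, so the center D sits 3.2 in from both sides at D = (62.80, -35.80). That places the tangent points at A = (66.00, -35.80) on WA and Z = (62.80, -39.00) on ZQ. Then |BZ| = |Z − B| = 73.92.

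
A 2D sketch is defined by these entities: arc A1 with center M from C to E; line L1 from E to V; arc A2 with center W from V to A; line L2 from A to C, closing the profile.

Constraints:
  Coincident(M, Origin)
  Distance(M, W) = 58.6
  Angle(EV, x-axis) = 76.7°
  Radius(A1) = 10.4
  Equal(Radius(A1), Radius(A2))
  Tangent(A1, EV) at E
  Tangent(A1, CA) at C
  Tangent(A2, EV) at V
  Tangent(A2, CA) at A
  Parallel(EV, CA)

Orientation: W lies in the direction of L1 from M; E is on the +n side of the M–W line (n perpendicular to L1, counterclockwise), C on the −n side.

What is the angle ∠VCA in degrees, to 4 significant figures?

19.54°

Tangency of A1 to both parallel lines with radius 10.4 puts E and C at M ± 10.4·n: E = (-10.12, 2.393), C = (10.12, -2.393). Equal radii place V and A the same way about W: V = W + 10.4·n = (3.360, 59.42), A = W − 10.4·n = (23.60, 54.64). Then cos ∠VCA = CV·CA / (|CV||CA|), giving 19.54°.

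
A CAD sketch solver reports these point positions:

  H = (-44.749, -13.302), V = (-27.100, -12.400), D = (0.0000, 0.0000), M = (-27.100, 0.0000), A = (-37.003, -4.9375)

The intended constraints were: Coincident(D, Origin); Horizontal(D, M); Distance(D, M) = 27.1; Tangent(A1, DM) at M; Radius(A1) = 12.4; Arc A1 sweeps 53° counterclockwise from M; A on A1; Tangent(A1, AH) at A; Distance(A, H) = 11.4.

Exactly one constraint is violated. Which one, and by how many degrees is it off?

Tangent(A1, AH) at A — off by 5.80°.

D = (0.00, 0.00) ✓; D.y = 0.00, M.y = 0.00 ✓; |DM| = 27.10 ✓; ∠(VM, MD) = 90.00° ✓; |VM| = 12.40 ✓; bearing(V→A) − bearing(V→M) = 53.00° ✓; |VA| = 12.40 ✓; ∠(VA, AH) = 95.80° ✗; |AH| = 11.40 ✓.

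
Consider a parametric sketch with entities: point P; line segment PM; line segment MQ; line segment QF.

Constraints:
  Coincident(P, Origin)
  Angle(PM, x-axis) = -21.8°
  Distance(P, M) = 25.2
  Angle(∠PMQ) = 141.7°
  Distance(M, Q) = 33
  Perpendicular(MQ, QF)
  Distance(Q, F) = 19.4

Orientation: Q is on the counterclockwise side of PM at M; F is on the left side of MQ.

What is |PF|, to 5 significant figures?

52.912

P is at the origin; PM runs at -21.8° with length 25.2, so M = 25.2·(cos -21.8°, sin -21.8°) = (23.398, -9.3585). ∠PMQ = 141.7°, so MQ runs at -21.8° + (180° − 141.7°) = 16.500° from the x-axis; with |MQ| = 33.0, Q = M + 33.0·(cos 16.500°, sin 16.500°) = (55.039, 0.014037). MQ ⟂ QF; with |QF| = 19.4 on the left of MQ, F = Q + 19.4·(-0.28402, 0.95882) = (49.529, 18.615). Then |PF| = |F − P| = 52.912.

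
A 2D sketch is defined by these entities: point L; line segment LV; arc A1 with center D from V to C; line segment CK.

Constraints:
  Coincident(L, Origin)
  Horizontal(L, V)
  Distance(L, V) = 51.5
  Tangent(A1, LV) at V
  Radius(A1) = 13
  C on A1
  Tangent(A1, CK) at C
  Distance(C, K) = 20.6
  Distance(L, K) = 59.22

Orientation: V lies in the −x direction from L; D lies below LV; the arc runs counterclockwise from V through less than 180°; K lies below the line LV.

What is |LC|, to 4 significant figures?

64.68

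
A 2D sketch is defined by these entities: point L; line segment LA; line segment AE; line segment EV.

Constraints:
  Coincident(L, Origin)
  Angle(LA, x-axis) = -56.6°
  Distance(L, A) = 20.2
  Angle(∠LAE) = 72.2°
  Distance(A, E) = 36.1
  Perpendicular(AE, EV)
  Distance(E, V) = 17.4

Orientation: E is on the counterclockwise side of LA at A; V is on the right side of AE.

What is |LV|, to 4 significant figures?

47.30

L is at the origin; LA runs at -56.6° with length 20.2, so A = 20.2·(cos -56.6°, sin -56.6°) = (11.12, -16.86). ∠LAE = 72.2°, so AE runs at -56.6° + (180° − 72.2°) = 51.20° from the x-axis; with |AE| = 36.1, E = A + 36.1·(cos 51.20°, sin 51.20°) = (33.74, 11.27). The perpendicularity gives EV at right angles to AE; with |EV| = 17.4 on the right of AE, V = E + 17.4·(0.7793, -0.6266) = (47.30, 0.3673). Then |LV| = |V − L| = 47.30.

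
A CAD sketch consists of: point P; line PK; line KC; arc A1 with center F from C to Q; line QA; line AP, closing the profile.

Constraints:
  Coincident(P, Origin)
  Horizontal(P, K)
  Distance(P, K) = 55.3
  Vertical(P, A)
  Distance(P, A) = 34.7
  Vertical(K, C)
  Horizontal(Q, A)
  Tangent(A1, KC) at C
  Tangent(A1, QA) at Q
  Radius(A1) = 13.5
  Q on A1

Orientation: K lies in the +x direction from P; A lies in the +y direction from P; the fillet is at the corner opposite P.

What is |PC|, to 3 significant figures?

59.2

P is at the origin; PK is horizontal with |PK| = 55.3 and K on the +x side, so K = (55.3, 0.00). P and A share the same x with |PA| = 34.7 and A on the +y side, so A = (0.00, 34.7). The virtual corner opposite P is at (55.3, 34.7). The tangent condition forces FC to be normal to KC and A1 meets QA tangentially, so FQ is at right angles to QA, with radius 13.5, so the center F sits 13.5 in from both sides at F = (41.8, 21.2). That places the tangent points at C = (55.3, 21.2) on KC and Q = (41.8, 34.7) on QA. Then |PC| = |C − P| = 59.2.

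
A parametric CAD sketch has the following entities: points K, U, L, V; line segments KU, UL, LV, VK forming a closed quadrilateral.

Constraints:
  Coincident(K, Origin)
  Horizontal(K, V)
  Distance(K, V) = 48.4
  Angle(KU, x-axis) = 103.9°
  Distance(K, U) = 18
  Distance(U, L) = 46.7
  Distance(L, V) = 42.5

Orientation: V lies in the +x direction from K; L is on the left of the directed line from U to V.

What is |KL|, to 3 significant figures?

54.5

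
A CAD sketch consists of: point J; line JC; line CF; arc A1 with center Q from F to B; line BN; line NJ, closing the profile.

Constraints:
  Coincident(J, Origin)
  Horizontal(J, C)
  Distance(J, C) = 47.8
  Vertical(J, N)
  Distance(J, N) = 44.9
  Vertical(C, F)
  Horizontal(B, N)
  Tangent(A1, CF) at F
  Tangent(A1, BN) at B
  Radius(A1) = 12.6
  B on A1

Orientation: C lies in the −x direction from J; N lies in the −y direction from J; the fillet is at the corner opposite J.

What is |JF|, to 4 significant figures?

57.69

J is at the origin; JC is horizontal with |JC| = 47.8 and C on the −x side, so C = (-47.80, 0.000). J and N share the same x with |JN| = 44.9 and N on the −y side, so N = (0.000, -44.90). The virtual corner opposite J is at (-47.80, -44.90). The tangent condition forces QF to be normal to CF and the tangent condition forces QB to be normal to BN, with radius 12.6, so the center Q sits 12.6 in from both sides at Q = (-35.20, -32.30). That places the tangent points at F = (-47.80, -32.30) on CF and B = (-35.20, -44.90) on BN. Then |JF| = |F − J| = 57.69.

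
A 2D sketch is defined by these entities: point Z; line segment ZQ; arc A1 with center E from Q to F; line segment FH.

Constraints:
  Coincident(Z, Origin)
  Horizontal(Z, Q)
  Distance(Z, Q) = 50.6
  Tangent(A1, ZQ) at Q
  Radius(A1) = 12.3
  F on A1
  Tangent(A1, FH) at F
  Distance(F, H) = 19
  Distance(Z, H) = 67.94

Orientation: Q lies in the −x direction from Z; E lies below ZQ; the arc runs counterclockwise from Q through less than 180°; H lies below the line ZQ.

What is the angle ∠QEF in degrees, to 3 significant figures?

100°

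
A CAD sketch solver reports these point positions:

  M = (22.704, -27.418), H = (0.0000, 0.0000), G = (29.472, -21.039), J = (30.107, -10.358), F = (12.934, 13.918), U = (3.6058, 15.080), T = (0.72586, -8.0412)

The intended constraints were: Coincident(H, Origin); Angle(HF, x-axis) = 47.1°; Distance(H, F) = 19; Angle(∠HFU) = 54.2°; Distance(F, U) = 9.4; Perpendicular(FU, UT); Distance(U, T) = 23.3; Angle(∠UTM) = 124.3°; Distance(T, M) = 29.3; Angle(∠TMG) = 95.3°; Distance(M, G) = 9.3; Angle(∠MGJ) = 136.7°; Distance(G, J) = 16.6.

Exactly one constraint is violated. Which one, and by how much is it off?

Distance(G, J) = 16.6 — off by 5.90.

H = (0.00, 0.00) ✓; HF at 47.10° ✓; |HF| = 19.00 ✓; ∠HFU = 54.20° ✓; |FU| = 9.400 ✓; ∠(FU, UT) = 90.00° ✓; |UT| = 23.30 ✓; ∠UTM = 124.3° ✓; |TM| = 29.30 ✓; ∠TMG = 95.29° ✓; |MG| = 9.300 ✓; ∠MGJ = 136.7° ✓; |GJ| = 10.70 ✗.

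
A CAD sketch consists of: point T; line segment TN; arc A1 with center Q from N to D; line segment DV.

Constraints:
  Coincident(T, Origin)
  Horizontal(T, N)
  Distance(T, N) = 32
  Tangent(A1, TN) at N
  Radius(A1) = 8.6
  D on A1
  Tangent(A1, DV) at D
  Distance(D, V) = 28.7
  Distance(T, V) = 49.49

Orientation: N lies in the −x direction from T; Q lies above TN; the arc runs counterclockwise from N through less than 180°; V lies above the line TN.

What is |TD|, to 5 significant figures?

26.034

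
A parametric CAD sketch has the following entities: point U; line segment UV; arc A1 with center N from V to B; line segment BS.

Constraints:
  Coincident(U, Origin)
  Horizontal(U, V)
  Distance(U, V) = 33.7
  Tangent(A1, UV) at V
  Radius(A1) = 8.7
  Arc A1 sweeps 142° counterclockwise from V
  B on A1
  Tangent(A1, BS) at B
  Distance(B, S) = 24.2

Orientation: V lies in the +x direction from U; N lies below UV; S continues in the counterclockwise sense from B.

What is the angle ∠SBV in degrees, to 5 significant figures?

109.00°

U is at the origin; U and V share the same y with |UV| = 33.7 and V on the +x side, so V = (33.700, 0.0000). Since A1 is tangent to UV there, NV ⟂ UV, so N = V + (0, -8.7) = (33.700, -8.7000). On A1, V sits at bearing 90° from N; a 142° counterclockwise sweep puts B at bearing 232°, so B = N + 8.7·(cos 232°, sin 232°) = (28.344, -15.556). Since A1 is tangent to BS there, NB ⟂ BS, so BS runs along (−sin 232°, cos 232°); with |BS| = 24.2, S = (47.414, -30.455). Then cos ∠SBV = BS·BV / (|BS||BV|), giving 109.00°.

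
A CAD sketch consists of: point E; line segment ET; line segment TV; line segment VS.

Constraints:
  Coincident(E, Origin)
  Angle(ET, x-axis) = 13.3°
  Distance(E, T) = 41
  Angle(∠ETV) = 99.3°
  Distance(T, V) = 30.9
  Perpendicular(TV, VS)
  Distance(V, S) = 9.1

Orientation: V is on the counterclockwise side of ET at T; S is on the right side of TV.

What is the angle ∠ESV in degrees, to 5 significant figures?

37.132°

∠ETV = 99.3°, so TV runs at 13.3° + (180° − 99.3°) = 94.000° from the x-axis; with |TV| = 30.9, V = T + 30.9·(cos 94.000°, sin 94.000°) = (37.745, 40.257). TV is perpendicular to VS; with |VS| = 9.1 on the right of TV, S = V + 9.1·(0.99756, 0.069756) = (46.823, 40.892). Then cos ∠ESV = SE·SV / (|SE||SV|), giving 37.132°.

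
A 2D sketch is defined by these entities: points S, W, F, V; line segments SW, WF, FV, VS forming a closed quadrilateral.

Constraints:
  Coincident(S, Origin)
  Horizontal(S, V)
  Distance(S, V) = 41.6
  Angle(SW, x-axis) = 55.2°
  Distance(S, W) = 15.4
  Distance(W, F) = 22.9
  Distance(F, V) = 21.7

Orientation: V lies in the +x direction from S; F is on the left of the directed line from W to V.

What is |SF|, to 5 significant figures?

36.136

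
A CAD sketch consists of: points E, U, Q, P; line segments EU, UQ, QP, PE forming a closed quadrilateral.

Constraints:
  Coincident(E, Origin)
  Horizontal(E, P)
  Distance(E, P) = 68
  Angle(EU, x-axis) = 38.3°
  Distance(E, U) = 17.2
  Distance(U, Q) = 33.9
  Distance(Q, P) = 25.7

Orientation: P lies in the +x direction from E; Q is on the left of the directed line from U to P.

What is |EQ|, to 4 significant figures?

49.45

Checks: |UQ| = 33.90 ✓; |QP| = 25.70 ✓.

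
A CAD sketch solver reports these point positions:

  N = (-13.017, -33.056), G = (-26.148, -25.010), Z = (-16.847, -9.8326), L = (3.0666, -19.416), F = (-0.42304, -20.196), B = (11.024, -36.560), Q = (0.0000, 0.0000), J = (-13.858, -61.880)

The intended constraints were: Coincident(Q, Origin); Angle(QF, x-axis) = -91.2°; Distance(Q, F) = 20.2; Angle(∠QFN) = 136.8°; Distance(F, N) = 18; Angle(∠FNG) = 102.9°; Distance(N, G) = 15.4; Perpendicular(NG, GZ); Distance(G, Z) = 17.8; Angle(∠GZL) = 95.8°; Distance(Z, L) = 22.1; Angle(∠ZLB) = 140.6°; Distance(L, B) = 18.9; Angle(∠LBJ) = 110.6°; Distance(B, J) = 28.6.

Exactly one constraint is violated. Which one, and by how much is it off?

Distance(B, J) = 28.6 — off by 6.90.

Q = (0.00, 0.00) ✓; QF at -91.20° ✓; |QF| = 20.20 ✓; ∠QFN = 136.8° ✓; |FN| = 18.00 ✓; ∠FNG = 102.9° ✓; |NG| = 15.40 ✓; ∠(NG, GZ) = 90.00° ✓; |GZ| = 17.80 ✓; ∠GZL = 95.80° ✓; |ZL| = 22.10 ✓; ∠ZLB = 140.6° ✓; |LB| = 18.90 ✓; ∠LBJ = 110.6° ✓; |BJ| = 35.50 ✗.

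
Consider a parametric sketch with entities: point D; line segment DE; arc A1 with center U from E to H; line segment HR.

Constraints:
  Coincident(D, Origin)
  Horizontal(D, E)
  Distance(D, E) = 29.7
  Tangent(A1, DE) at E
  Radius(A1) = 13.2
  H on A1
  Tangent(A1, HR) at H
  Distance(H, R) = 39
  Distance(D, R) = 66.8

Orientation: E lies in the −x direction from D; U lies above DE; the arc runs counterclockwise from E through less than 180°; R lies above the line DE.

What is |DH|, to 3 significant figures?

28.0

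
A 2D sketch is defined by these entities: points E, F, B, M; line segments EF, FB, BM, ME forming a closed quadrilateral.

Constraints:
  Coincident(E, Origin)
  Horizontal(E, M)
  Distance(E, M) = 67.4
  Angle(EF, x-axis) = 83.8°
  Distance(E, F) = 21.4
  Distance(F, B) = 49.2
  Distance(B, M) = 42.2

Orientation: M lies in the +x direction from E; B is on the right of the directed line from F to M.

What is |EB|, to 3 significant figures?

35.7

Checks: |FB| = 49.20 ✓; |BM| = 42.20 ✓.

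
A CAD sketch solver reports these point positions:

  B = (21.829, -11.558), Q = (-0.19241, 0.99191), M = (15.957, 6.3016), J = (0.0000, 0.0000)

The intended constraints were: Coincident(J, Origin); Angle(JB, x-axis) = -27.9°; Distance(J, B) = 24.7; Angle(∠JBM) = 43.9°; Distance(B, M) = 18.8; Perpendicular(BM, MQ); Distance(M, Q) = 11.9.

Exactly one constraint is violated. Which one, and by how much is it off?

Distance(M, Q) = 11.9 — off by 5.10.

J = (0.00, 0.00) ✓; JB at -27.90° ✓; |JB| = 24.70 ✓; ∠JBM = 43.90° ✓; |BM| = 18.80 ✓; ∠(BM, MQ) = 90.00° ✓; |MQ| = 17.00 ✗.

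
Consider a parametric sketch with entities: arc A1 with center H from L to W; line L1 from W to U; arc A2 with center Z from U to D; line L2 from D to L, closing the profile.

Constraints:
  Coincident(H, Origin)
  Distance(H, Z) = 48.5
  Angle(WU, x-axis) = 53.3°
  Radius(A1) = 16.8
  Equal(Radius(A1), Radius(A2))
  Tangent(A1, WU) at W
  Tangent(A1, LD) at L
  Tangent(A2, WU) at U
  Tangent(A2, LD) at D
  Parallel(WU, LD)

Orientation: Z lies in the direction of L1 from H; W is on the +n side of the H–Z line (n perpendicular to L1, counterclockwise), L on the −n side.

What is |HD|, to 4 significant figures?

51.33

The slot axis is L1's direction at 53.3°, so u = (cos 53.3°, sin 53.3°) = (0.5976, 0.8018) and n = (−sin 53.3°, cos 53.3°) = (-0.8018, 0.5976). H is at the origin and Z lies 48.5 along u from H, so Z = 48.5·u = (28.98, 38.89). Tangency of A1 to both parallel lines with radius 16.8 puts W and L at H ± 16.8·n: W = (-13.47, 10.04), L = (13.47, -10.04). Equal radii place U and D the same way about Z: U = Z + 16.8·n = (15.51, 48.93), D = Z − 16.8·n = (42.45, 28.85). Then |HD| = |D − H| = 51.33.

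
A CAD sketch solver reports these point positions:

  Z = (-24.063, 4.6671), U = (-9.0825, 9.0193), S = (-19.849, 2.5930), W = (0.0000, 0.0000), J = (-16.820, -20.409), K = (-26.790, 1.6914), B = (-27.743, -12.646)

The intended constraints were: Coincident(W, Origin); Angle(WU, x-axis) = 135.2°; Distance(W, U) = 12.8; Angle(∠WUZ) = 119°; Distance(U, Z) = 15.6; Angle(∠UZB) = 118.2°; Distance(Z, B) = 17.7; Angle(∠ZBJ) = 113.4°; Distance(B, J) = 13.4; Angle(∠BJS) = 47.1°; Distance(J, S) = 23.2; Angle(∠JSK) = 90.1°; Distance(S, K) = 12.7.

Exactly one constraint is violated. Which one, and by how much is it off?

Distance(S, K) = 12.7 — off by 5.70.

W = (0.00, 0.00) ✓; WU at 135.2° ✓; |WU| = 12.80 ✓; ∠WUZ = 119.0° ✓; |UZ| = 15.60 ✓; ∠UZB = 118.2° ✓; |ZB| = 17.70 ✓; ∠ZBJ = 113.4° ✓; |BJ| = 13.40 ✓; ∠BJS = 47.10° ✓; |JS| = 23.20 ✓; ∠JSK = 90.10° ✓; |SK| = 6.999 ✗.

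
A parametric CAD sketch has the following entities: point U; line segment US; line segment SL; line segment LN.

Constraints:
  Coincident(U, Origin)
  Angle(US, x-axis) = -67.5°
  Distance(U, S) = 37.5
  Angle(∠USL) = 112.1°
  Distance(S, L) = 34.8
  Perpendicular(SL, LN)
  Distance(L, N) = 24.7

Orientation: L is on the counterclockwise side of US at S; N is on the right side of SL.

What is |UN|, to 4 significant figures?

76.98

U is at the origin; US runs at -67.5° with length 37.5, so S = 37.5·(cos -67.5°, sin -67.5°) = (14.35, -34.65). ∠USL = 112.1°, so SL runs at -67.5° + (180° − 112.1°) = 0.4000° from the x-axis; with |SL| = 34.8, L = S + 34.8·(cos 0.4000°, sin 0.4000°) = (49.15, -34.40). The perpendicularity gives LN at right angles to SL; with |LN| = 24.7 on the right of SL, N = L + 24.7·(0.006981, -1.000) = (49.32, -59.10). Then |UN| = |N − U| = 76.98.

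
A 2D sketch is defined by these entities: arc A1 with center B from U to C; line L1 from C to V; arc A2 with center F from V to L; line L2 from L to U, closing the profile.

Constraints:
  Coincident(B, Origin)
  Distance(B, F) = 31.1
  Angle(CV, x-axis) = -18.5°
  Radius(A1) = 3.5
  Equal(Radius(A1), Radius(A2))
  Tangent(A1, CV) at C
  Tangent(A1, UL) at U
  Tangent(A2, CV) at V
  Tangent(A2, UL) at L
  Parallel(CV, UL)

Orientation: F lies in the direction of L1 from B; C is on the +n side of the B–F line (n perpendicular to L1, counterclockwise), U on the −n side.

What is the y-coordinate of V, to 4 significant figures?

-6.549

The slot axis is L1's direction at -18.5°, so u = (cos -18.5°, sin -18.5°) = (0.9483, -0.3173) and n = (−sin -18.5°, cos -18.5°) = (0.3173, 0.9483). B is at the origin and F lies 31.1 along u from B, so F = 31.1·u = (29.49, -9.868). Tangency of A1 to both parallel lines with radius 3.5 puts C and U at B ± 3.5·n: C = (1.111, 3.319), U = (-1.111, -3.319). Equal radii place V and L the same way about F: V = F + 3.5·n = (30.60, -6.549), L = F − 3.5·n = (28.38, -13.19). So V.y = -6.549.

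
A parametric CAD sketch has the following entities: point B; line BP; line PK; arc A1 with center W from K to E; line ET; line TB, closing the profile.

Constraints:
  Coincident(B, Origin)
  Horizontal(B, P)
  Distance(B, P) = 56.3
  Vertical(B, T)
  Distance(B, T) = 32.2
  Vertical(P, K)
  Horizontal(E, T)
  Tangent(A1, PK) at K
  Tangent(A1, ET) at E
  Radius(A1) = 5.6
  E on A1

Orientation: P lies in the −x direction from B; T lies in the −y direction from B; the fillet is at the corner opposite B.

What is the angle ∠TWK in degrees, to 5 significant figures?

173.70°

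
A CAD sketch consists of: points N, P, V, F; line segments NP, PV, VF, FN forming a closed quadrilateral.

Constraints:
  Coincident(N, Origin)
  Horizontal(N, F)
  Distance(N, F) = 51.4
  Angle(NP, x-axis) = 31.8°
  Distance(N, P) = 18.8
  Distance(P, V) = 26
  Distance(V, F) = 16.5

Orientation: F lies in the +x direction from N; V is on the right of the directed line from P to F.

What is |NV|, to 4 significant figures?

36.77

Checks: |PV| = 26.00 ✓; |VF| = 16.50 ✓.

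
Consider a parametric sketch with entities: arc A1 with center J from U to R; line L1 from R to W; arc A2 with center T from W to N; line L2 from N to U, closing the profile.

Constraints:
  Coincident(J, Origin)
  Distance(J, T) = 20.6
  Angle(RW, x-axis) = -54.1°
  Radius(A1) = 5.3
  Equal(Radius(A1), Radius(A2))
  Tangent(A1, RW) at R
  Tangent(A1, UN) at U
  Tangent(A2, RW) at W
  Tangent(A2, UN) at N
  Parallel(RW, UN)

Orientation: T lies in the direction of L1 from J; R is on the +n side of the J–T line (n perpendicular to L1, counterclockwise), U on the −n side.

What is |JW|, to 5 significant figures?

21.271

The slot axis is L1's direction at -54.1°, so u = (cos -54.1°, sin -54.1°) = (0.58637, -0.81004) and n = (−sin -54.1°, cos -54.1°) = (0.81004, 0.58637). J is at the origin and T lies 20.6 along u from J, so T = 20.6·u = (12.079, -16.687). Tangency of A1 to both parallel lines with radius 5.3 puts R and U at J ± 5.3·n: R = (4.2932, 3.1078), U = (-4.2932, -3.1078). Equal radii place W and N the same way about T: W = T + 5.3·n = (16.372, -13.579), N = T − 5.3·n = (7.7860, -19.795). Then |JW| = |W − J| = 21.271.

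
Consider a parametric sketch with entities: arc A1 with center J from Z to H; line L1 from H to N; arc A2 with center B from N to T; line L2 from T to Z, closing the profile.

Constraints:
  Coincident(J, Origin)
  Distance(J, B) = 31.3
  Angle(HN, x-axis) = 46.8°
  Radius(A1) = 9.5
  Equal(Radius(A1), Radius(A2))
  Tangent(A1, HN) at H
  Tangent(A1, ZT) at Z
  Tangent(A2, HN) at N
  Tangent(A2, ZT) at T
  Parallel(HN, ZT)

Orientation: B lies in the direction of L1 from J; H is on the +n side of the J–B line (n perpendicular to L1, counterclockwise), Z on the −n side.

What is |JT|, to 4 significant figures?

32.71

Tangency of A1 to both parallel lines with radius 9.5 puts H and Z at J ± 9.5·n: H = (-6.925, 6.503), Z = (6.925, -6.503). Equal radii place N and T the same way about B: N = B + 9.5·n = (14.50, 29.32), T = B − 9.5·n = (28.35, 16.31). Then |JT| = |T − J| = 32.71.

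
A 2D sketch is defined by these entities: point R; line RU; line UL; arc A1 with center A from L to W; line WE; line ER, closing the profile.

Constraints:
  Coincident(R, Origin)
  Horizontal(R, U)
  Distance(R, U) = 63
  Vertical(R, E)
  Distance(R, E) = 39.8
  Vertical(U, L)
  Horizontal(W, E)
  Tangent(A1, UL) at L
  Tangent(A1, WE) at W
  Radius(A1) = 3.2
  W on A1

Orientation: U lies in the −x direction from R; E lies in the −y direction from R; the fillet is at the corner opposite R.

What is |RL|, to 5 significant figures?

72.860

The virtual corner opposite R is at (-63.000, -39.800). A1 meets UL tangentially, so AL is at right angles to UL and since A1 is tangent to WE there, AW ⟂ WE, with radius 3.2, so the center A sits 3.2 in from both sides at A = (-59.800, -36.600). That places the tangent points at L = (-63.000, -36.600) on UL and W = (-59.800, -39.800) on WE. Then |RL| = |L − R| = 72.860.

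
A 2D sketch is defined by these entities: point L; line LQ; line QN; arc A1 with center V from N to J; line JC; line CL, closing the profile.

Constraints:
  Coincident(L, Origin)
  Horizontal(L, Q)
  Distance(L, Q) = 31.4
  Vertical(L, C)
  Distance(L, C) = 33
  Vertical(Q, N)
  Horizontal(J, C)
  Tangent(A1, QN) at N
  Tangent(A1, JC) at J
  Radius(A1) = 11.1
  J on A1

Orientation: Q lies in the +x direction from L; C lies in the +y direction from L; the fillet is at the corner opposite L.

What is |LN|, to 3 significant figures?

38.3

L is at the origin; LQ is horizontal with |LQ| = 31.4 and Q on the +x side, so Q = (31.4, 0.00). L and C share the same x with |LC| = 33.0 and C on the +y side, so C = (0.00, 33.0). The virtual corner opposite L is at (31.4, 33.0). The tangent condition forces VN to be normal to QN and since A1 is tangent to JC there, VJ ⟂ JC, with radius 11.1, so the center V sits 11.1 in from both sides at V = (20.3, 21.9). That places the tangent points at N = (31.4, 21.9) on QN and J = (20.3, 33.0) on JC. Then |LN| = |N − L| = 38.3.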